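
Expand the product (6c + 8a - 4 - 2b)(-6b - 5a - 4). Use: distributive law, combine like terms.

(6c + 8a - 4 - 2b)(-6b - 5a - 4)
= -36bc - 30ac - 24c - 48ab - 40a² - 32a + 24b + 20a + 16 + 12b² + 10ab + 8b    [distributive law]
= -36bc - 30ac - 24c - 38ab - 40a² - 12a + 32b + 16 + 12b²    [combine like terms]

-36bc - 30ac - 24c - 38ab - 40a² - 12a + 32b + 16 + 12b²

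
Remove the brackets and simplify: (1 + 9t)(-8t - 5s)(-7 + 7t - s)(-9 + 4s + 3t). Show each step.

(1 + 9t)(-8t - 5s)(-7 + 7t - s)(-9 + 4s + 3t)
= (-8t - 5s - 72t^2 - 45st)(-7 + 7t - s)(-9 + 4s + 3t)    [distributive law]
= (56t - 56t^2 + 8st + 35s - 35st + 5s^2 + 504t^2 - 504t^3 + 72st^2 + 315st - 315st^2 + 45s^2t)(-9 + 4s + 3t)    [distributive law]
= (56t + 448t^2 + 288st + 35s + 5s^2 - 504t^3 - 243st^2 + 45s^2t)(-9 + 4s + 3t)    [combine like terms]
= -504t + 224st + 168t^2 - 4032t^2 + 1792st^2 + 1344t^3 - 2592st + 1152s^2t + 864st^2 - 315s + 140s^2 + 105st - 45s^2 + 20s^3 + 15s^2t + 4536t^3 - 2016st^3 - 1512t^4 + 2187st^2 - 972s^2t^2 - 729st^3 - 405s^2t + 180s^3t + 135s^2t^2    [distributive law]
= -504t - 2263st - 3864t^2 + 4843st^2 + 5880t^3 + 762s^2t - 315s + 95s^2 + 20s^3 - 2745st^3 - 1512t^4 - 837s^2t^2 + 180s^3t    [combine like terms]

-504t - 2263st - 3864t^2 + 4843st^2 + 5880t^3 + 762s^2t - 315s + 95s^2 + 20s^3 - 2745st^3 - 1512t^4 - 837s^2t^2 + 180s^3t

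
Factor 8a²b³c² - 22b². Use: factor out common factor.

8a²b³c² - 22b²
= 2(4a²b³c² - 11b²)    [factor out 2]
= 2b²(4a²bc² - 11)    [factor out b²]

2b²(4a²bc² - 11)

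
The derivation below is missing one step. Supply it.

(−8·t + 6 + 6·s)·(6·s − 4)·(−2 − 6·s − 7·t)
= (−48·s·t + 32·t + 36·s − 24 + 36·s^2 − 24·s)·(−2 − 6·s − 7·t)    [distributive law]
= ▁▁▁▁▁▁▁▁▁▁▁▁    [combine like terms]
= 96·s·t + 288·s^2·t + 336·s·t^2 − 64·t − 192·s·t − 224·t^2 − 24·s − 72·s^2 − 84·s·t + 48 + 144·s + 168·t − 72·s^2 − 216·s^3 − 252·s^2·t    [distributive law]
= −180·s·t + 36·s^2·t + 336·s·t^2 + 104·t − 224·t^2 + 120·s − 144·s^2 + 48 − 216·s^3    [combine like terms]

By combine like terms:

(−48·s·t + 32·t + 12·s − 24 + 36·s^2)·(−2 − 6·s − 7·t)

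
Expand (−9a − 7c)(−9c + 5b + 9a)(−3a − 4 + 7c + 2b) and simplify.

−621a^2c − 72ac − 63ac^2 − 174abc − 27a^2b + 180ab − 90ab^2 + 243a^3 + 324a^2 − 252c^2 + 441c^3 − 119bc^2 + 140bc − 70b^2c

(−9a − 7c)(−9c + 5b + 9a)(−3a − 4 + 7c + 2b)
= (81ac − 45ab − 81a^2 + 63c^2 − 35bc − 63ac)(−3a − 4 + 7c + 2b)    [distributive law]
= (18ac − 45ab − 81a^2 + 63c^2 − 35bc)(−3a − 4 + 7c + 2b)    [combine like terms]
= −54a^2c − 72ac + 126ac^2 + 36abc + 135a^2b + 180ab − 315abc − 90ab^2 + 243a^3 + 324a^2 − 567a^2c − 162a^2b − 189ac^2 − 252c^2 + 441c^3 + 126bc^2 + 105abc + 140bc − 245bc^2 − 70b^2c    [distributive law]
= −621a^2c − 72ac − 63ac^2 − 174abc − 27a^2b + 180ab − 90ab^2 + 243a^3 + 324a^2 − 252c^2 + 441c^3 − 119bc^2 + 140bc − 70b^2c    [combine like terms]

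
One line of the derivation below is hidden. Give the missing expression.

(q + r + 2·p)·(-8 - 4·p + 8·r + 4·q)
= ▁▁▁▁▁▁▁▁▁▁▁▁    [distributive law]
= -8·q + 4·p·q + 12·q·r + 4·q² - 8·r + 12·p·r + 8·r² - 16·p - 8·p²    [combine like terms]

After distributive law, the bracketed line is:

-8·q - 4·p·q + 8·q·r + 4·q² - 8·r - 4·p·r + 8·r² + 4·q·r - 16·p - 8·p² + 16·p·r + 8·p·q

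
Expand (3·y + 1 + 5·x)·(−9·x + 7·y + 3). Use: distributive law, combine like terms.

8·x·y + 21·y² + 16·y + 6·x + 3 − 45·x²

(3·y + 1 + 5·x)·(−9·x + 7·y + 3)
= −27·x·y + 21·y² + 9·y − 9·x + 7·y + 3 − 45·x² + 35·x·y + 15·x    [distributive law]
= 8·x·y + 21·y² + 16·y + 6·x + 3 − 45·x²    [combine like terms]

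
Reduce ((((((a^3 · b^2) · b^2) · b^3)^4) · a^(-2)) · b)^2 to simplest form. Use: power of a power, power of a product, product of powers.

((((((a^3 · b^2) · b^2) · b^3)^4) · a^(-2)) · b)^2
= ((((((a^3 · b^2) · b^2) · b^3)^4) · a^(-2))^2) · (b^2)    [power of a product]
= ((((((a^3 · b^2) · b^2) · b^3)^4)^2) · ((a^(-2))^2)) · (b^2)    [power of a product]
= (((((a^3 · b^2) · b^2) · b^3)^8) · ((a^(-2))^2)) · (b^2)    [power of a power]
= (((((a^3 · b^2) · b^2)^8) · ((b^3)^8)) · ((a^(-2))^2)) · (b^2)    [power of a product]
= (((((a^3 · b^2)^8) · ((b^2)^8)) · ((b^3)^8)) · ((a^(-2))^2)) · (b^2)    [power of a product]
= ((((((a^3)^8) · ((b^2)^8)) · ((b^2)^8)) · ((b^3)^8)) · ((a^(-2))^2)) · (b^2)    [power of a product]
= ((((a^24 · ((b^2)^8)) · ((b^2)^8)) · ((b^3)^8)) · ((a^(-2))^2)) · (b^2)    [power of a power]
= ((((a^24 · b^16) · ((b^2)^8)) · ((b^3)^8)) · ((a^(-2))^2)) · (b^2)    [power of a power]
= ((((a^24 · b^16) · b^16) · ((b^3)^8)) · ((a^(-2))^2)) · (b^2)    [power of a power]
= ((((a^24 · b^16) · b^16) · b^24) · ((a^(-2))^2)) · (b^2)    [power of a power]
= ((((a^24 · b^16) · b^16) · b^24) · a^(-4)) · (b^2)    [power of a power]
= a^20b^58    [product of powers]

a^20b^58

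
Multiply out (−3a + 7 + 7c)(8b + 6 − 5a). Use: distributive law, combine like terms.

(−3a + 7 + 7c)(8b + 6 − 5a)
= −24ab − 18a + 15a^2 + 56b + 42 − 35a + 56bc + 42c − 35ac    [distributive law]
= −24ab − 53a + 15a^2 + 56b + 42 + 56bc + 42c − 35ac    [combine like terms]

−24ab − 53a + 15a^2 + 56b + 42 + 56bc + 42c − 35ac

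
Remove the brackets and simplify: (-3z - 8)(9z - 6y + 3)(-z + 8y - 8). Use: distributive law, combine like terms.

(-3z - 8)(9z - 6y + 3)(-z + 8y - 8)
= (-27z^2 + 18yz - 9z - 72z + 48y - 24)(-z + 8y - 8)    [distributive law]
= (-27z^2 + 18yz - 81z + 48y - 24)(-z + 8y - 8)    [combine like terms]
= 27z^3 - 216yz^2 + 216z^2 - 18yz^2 + 144y^2z - 144yz + 81z^2 - 648yz + 648z - 48yz + 384y^2 - 384y + 24z - 192y + 192    [distributive law]
= 27z^3 - 234yz^2 + 297z^2 + 144y^2z - 840yz + 672z + 384y^2 - 576y + 192    [combine like terms]

27z^3 - 234yz^2 + 297z^2 + 144y^2z - 840yz + 672z + 384y^2 - 576y + 192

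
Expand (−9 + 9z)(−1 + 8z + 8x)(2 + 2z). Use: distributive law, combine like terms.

18 − 144z − 18z^2 − 144x + 144z^3 + 144xz^2

(−9 + 9z)(−1 + 8z + 8x)(2 + 2z)
= (9 − 72z − 72x − 9z + 72z^2 + 72xz)(2 + 2z)    [distributive law]
= (9 − 81z − 72x + 72z^2 + 72xz)(2 + 2z)    [combine like terms]
= 18 + 18z − 162z − 162z^2 − 144x − 144xz + 144z^2 + 144z^3 + 144xz + 144xz^2    [distributive law]
= 18 − 144z − 18z^2 − 144x + 144z^3 + 144xz^2    [combine like terms]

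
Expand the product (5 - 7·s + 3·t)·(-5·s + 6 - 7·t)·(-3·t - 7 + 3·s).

(5 - 7·s + 3·t)·(-5·s + 6 - 7·t)·(-3·t - 7 + 3·s)
= (-25·s + 30 - 35·t + 35·s^2 - 42·s + 49·s·t - 15·s·t + 18·t - 21·t^2)·(-3·t - 7 + 3·s)    [distributive law]
= (-67·s + 30 - 17·t + 35·s^2 + 34·s·t - 21·t^2)·(-3·t - 7 + 3·s)    [combine like terms]
= 201·s·t + 469·s - 201·s^2 - 90·t - 210 + 90·s + 51·t^2 + 119·t - 51·s·t - 105·s^2·t - 245·s^2 + 105·s^3 - 102·s·t^2 - 238·s·t + 102·s^2·t + 63·t^3 + 147·t^2 - 63·s·t^2    [distributive law]
= -88·s·t + 559·s - 446·s^2 + 29·t - 210 + 198·t^2 - 3·s^2·t + 105·s^3 - 165·s·t^2 + 63·t^3    [combine like terms]

-88·s·t + 559·s - 446·s^2 + 29·t - 210 + 198·t^2 - 3·s^2·t + 105·s^3 - 165·s·t^2 + 63·t^3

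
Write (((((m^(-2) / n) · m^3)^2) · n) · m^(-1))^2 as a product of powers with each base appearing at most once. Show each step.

(((((m^(-2) / n) · m^3)^2) · n) · m^(-1))^2
= (((((m^(-2) / n) · m^3)^2) · n)^2) · ((m^(-1))^2)    [power of a product]
= (((((m^(-2) / n) · m^3)^2)^2) · (n^2)) · ((m^(-1))^2)    [power of a product]
= ((((m^(-2) / n) · m^3)^4) · (n^2)) · ((m^(-1))^2)    [power of a power]
= ((((m^(-2) / n)^4) · ((m^3)^4)) · (n^2)) · ((m^(-1))^2)    [power of a product]
= (((((m^(-2))^4) / (n^4)) · ((m^3)^4)) · (n^2)) · ((m^(-1))^2)    [power of a quotient]
= (((m^(-8) / (n^4)) · ((m^3)^4)) · (n^2)) · ((m^(-1))^2)    [power of a power]
= (((m^(-8) / n^4) · m^12) · (n^2)) · ((m^(-1))^2)    [power of a power]
= (((m^(-8) / n^4) · m^12) · n^2) · m^(-2)    [power of a power]
= m^2n^(-2)    [quotient of powers; product of powers]

m^2n^(-2)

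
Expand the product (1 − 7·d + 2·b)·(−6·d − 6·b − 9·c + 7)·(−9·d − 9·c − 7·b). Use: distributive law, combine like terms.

495·d^2 + 576·c·d + 313·b·d − 9·b·c − 56·b^2 + 81·c^2 − 63·d − 63·c − 49·b − 378·d^3 − 945·c·d^2 − 564·b·d^2 − 549·b·c·d − 102·b^2·d − 567·c^2·d + 234·b^2·c + 84·b^3 + 162·b·c^2

(1 − 7·d + 2·b)·(−6·d − 6·b − 9·c + 7)·(−9·d − 9·c − 7·b)
= (−6·d − 6·b − 9·c + 7 + 42·d^2 + 42·b·d + 63·c·d − 49·d − 12·b·d − 12·b^2 − 18·b·c + 14·b)·(−9·d − 9·c − 7·b)    [distributive law]
= (−55·d + 8·b − 9·c + 7 + 42·d^2 + 30·b·d + 63·c·d − 12·b^2 − 18·b·c)·(−9·d − 9·c − 7·b)    [combine like terms]
= 495·d^2 + 495·c·d + 385·b·d − 72·b·d − 72·b·c − 56·b^2 + 81·c·d + 81·c^2 + 63·b·c − 63·d − 63·c − 49·b − 378·d^3 − 378·c·d^2 − 294·b·d^2 − 270·b·d^2 − 270·b·c·d − 210·b^2·d − 567·c·d^2 − 567·c^2·d − 441·b·c·d + 108·b^2·d + 108·b^2·c + 84·b^3 + 162·b·c·d + 162·b·c^2 + 126·b^2·c    [distributive law]
= 495·d^2 + 576·c·d + 313·b·d − 9·b·c − 56·b^2 + 81·c^2 − 63·d − 63·c − 49·b − 378·d^3 − 945·c·d^2 − 564·b·d^2 − 549·b·c·d − 102·b^2·d − 567·c^2·d + 234·b^2·c + 84·b^3 + 162·b·c^2    [combine like terms]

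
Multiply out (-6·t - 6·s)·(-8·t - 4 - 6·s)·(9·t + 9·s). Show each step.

(-6·t - 6·s)·(-8·t - 4 - 6·s)·(9·t + 9·s)
= (48·t^2 + 24·t + 36·s·t + 48·s·t + 24·s + 36·s^2)·(9·t + 9·s)    [distributive law]
= (48·t^2 + 24·t + 84·s·t + 24·s + 36·s^2)·(9·t + 9·s)    [combine like terms]
= 432·t^3 + 432·s·t^2 + 216·t^2 + 216·s·t + 756·s·t^2 + 756·s^2·t + 216·s·t + 216·s^2 + 324·s^2·t + 324·s^3    [distributive law]
= 432·t^3 + 1188·s·t^2 + 216·t^2 + 432·s·t + 1080·s^2·t + 216·s^2 + 324·s^3    [combine like terms]

432·t^3 + 1188·s·t^2 + 216·t^2 + 432·s·t + 1080·s^2·t + 216·s^2 + 324·s^3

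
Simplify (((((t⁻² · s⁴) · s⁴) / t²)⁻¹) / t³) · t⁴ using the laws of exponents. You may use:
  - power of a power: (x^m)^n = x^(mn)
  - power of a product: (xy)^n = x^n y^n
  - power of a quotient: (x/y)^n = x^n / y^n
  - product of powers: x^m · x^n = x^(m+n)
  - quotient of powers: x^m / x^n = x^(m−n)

s⁻⁸t⁵

(((((t⁻² · s⁴) · s⁴) / t²)⁻¹) / t³) · t⁴
= (((((t⁻² · s⁴) · s⁴)⁻¹) / ((t²)⁻¹)) / t³) · t⁴    [power of a quotient]
= (((((t⁻² · s⁴)⁻¹) · ((s⁴)⁻¹)) / ((t²)⁻¹)) / t³) · t⁴    [power of a product]
= ((((((t⁻²)⁻¹) · ((s⁴)⁻¹)) · ((s⁴)⁻¹)) / ((t²)⁻¹)) / t³) · t⁴    [power of a product]
= ((((t² · ((s⁴)⁻¹)) · ((s⁴)⁻¹)) / ((t²)⁻¹)) / t³) · t⁴    [power of a power]
= ((((t² · s⁻⁴) · ((s⁴)⁻¹)) / ((t²)⁻¹)) / t³) · t⁴    [power of a power]
= ((((t² · s⁻⁴) · s⁻⁴) / ((t²)⁻¹)) / t³) · t⁴    [power of a power]
= ((((t² · s⁻⁴) · s⁻⁴) / t⁻²) / t³) · t⁴    [power of a power]
= s⁻⁸t⁵    [quotient of powers; product of powers]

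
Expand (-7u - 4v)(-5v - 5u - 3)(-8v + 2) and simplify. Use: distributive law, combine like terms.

-440uv^2 - 58uv - 280u^2v + 70u^2 + 42u - 160v^3 - 56v^2 + 24v

(-7u - 4v)(-5v - 5u - 3)(-8v + 2)
= (35uv + 35u^2 + 21u + 20v^2 + 20uv + 12v)(-8v + 2)    [distributive law]
= (55uv + 35u^2 + 21u + 20v^2 + 12v)(-8v + 2)    [combine like terms]
= -440uv^2 + 110uv - 280u^2v + 70u^2 - 168uv + 42u - 160v^3 + 40v^2 - 96v^2 + 24v    [distributive law]
= -440uv^2 - 58uv - 280u^2v + 70u^2 + 42u - 160v^3 - 56v^2 + 24v    [combine like terms]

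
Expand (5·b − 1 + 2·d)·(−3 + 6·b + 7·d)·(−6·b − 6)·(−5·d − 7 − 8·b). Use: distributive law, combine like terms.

3876·b^2·d − 486·b^2 + 1692·b^3 + 264·b·d − 612·b + 3156·b^3·d + 1440·b^4 + 2082·b^2·d^2 + 2280·b·d^2 − 456·d + 126 + 198·d^2 + 420·b·d^3 + 420·d^3

(5·b − 1 + 2·d)·(−3 + 6·b + 7·d)·(−6·b − 6)·(−5·d − 7 − 8·b)
= (−15·b + 30·b^2 + 35·b·d + 3 − 6·b − 7·d − 6·d + 12·b·d + 14·d^2)·(−6·b − 6)·(−5·d − 7 − 8·b)    [distributive law]
= (−21·b + 30·b^2 + 47·b·d + 3 − 13·d + 14·d^2)·(−6·b − 6)·(−5·d − 7 − 8·b)    [combine like terms]
= (126·b^2 + 126·b − 180·b^3 − 180·b^2 − 282·b^2·d − 282·b·d − 18·b − 18 + 78·b·d + 78·d − 84·b·d^2 − 84·d^2)·(−5·d − 7 − 8·b)    [distributive law]
= (−54·b^2 + 108·b − 180·b^3 − 282·b^2·d − 204·b·d − 18 + 78·d − 84·b·d^2 − 84·d^2)·(−5·d − 7 − 8·b)    [combine like terms]
= 270·b^2·d + 378·b^2 + 432·b^3 − 540·b·d − 756·b − 864·b^2 + 900·b^3·d + 1260·b^3 + 1440·b^4 + 1410·b^2·d^2 + 1974·b^2·d + 2256·b^3·d + 1020·b·d^2 + 1428·b·d + 1632·b^2·d + 90·d + 126 + 144·b − 390·d^2 − 546·d − 624·b·d + 420·b·d^3 + 588·b·d^2 + 672·b^2·d^2 + 420·d^3 + 588·d^2 + 672·b·d^2    [distributive law]
= 3876·b^2·d − 486·b^2 + 1692·b^3 + 264·b·d − 612·b + 3156·b^3·d + 1440·b^4 + 2082·b^2·d^2 + 2280·b·d^2 − 456·d + 126 + 198·d^2 + 420·b·d^3 + 420·d^3    [combine like terms]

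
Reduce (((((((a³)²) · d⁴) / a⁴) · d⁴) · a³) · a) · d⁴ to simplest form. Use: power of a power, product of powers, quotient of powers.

a⁶d¹²

(((((((a³)²) · d⁴) / a⁴) · d⁴) · a³) · a) · d⁴
= (((((a⁶ · d⁴) / a⁴) · d⁴) · a³) · a) · d⁴    [power of a power]
= a⁶d¹²    [quotient of powers; product of powers]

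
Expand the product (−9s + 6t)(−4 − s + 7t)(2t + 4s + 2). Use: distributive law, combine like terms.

(−9s + 6t)(−4 − s + 7t)(2t + 4s + 2)
= (36s + 9s^2 − 63st − 24t − 6st + 42t^2)(2t + 4s + 2)    [distributive law]
= (36s + 9s^2 − 69st − 24t + 42t^2)(2t + 4s + 2)    [combine like terms]
= 72st + 144s^2 + 72s + 18s^2t + 36s^3 + 18s^2 − 138st^2 − 276s^2t − 138st − 48t^2 − 96st − 48t + 84t^3 + 168st^2 + 84t^2    [distributive law]
= −162st + 162s^2 + 72s − 258s^2t + 36s^3 + 30st^2 + 36t^2 − 48t + 84t^3    [combine like terms]

−162st + 162s^2 + 72s − 258s^2t + 36s^3 + 30st^2 + 36t^2 − 48t + 84t^3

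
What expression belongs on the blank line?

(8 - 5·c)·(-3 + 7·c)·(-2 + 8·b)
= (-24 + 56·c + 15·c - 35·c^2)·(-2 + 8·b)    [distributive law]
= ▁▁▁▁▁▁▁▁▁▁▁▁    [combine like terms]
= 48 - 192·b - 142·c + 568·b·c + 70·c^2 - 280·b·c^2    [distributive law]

Applying combine like terms to the line above:

(-24 + 71·c - 35·c^2)·(-2 + 8·b)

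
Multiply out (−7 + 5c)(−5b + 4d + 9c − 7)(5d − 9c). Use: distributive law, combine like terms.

(−7 + 5c)(−5b + 4d + 9c − 7)(5d − 9c)
= (35b − 28d − 63c + 49 − 25bc + 20cd + 45c^2 − 35c)(5d − 9c)    [distributive law]
= (35b − 28d − 98c + 49 − 25bc + 20cd + 45c^2)(5d − 9c)    [combine like terms]
= 175bd − 315bc − 140d^2 + 252cd − 490cd + 882c^2 + 245d − 441c − 125bcd + 225bc^2 + 100cd^2 − 180c^2d + 225c^2d − 405c^3    [distributive law]
= 175bd − 315bc − 140d^2 − 238cd + 882c^2 + 245d − 441c − 125bcd + 225bc^2 + 100cd^2 + 45c^2d − 405c^3    [combine like terms]

175bd − 315bc − 140d^2 − 238cd + 882c^2 + 245d − 441c − 125bcd + 225bc^2 + 100cd^2 + 45c^2d − 405c^3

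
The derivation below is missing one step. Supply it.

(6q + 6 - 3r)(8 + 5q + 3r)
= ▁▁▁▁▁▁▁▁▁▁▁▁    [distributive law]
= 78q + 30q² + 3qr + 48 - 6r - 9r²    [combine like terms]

After distributive law, the bracketed line is:

48q + 30q² + 18qr + 48 + 30q + 18r - 24r - 15qr - 9r²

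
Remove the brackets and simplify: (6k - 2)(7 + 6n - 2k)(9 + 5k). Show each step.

(6k - 2)(7 + 6n - 2k)(9 + 5k)
= (42k + 36kn - 12k^2 - 14 - 12n + 4k)(9 + 5k)    [distributive law]
= (46k + 36kn - 12k^2 - 14 - 12n)(9 + 5k)    [combine like terms]
= 414k + 230k^2 + 324kn + 180k^2n - 108k^2 - 60k^3 - 126 - 70k - 108n - 60kn    [distributive law]
= 344k + 122k^2 + 264kn + 180k^2n - 60k^3 - 126 - 108n    [combine like terms]

344k + 122k^2 + 264kn + 180k^2n - 60k^3 - 126 - 108n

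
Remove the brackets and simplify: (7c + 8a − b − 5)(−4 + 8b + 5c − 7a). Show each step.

−53c + 51bc + 35c^2 − 9ac + 3a + 71ab − 56a^2 − 36b − 8b^2 + 20

(7c + 8a − b − 5)(−4 + 8b + 5c − 7a)
= −28c + 56bc + 35c^2 − 49ac − 32a + 64ab + 40ac − 56a^2 + 4b − 8b^2 − 5bc + 7ab + 20 − 40b − 25c + 35a    [distributive law]
= −53c + 51bc + 35c^2 − 9ac + 3a + 71ab − 56a^2 − 36b − 8b^2 + 20    [combine like terms]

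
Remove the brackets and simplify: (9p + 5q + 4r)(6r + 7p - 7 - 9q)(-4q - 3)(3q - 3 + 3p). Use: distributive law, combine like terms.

-912pq²r + 636pqr - 984p²qr + 990pr - 738p²r - 204p²q² + 1359p²q - 756p³q + 1134p² - 567p³ + 1443pq² - 288pq - 567p + 1092pq³ + 72q³r + 318q²r - 138qr + 285q³ - 510q² - 315q + 540q⁴ - 288q²r² + 72qr² - 288pqr² + 216r² - 216pr² - 252r

(9p + 5q + 4r)(6r + 7p - 7 - 9q)(-4q - 3)(3q - 3 + 3p)
= (54pr + 63p² - 63p - 81pq + 30qr + 35pq - 35q - 45q² + 24r² + 28pr - 28r - 36qr)(-4q - 3)(3q - 3 + 3p)    [distributive law]
= (82pr + 63p² - 63p - 46pq - 6qr - 35q - 45q² + 24r² - 28r)(-4q - 3)(3q - 3 + 3p)    [combine like terms]
= (-328pqr - 246pr - 252p²q - 189p² + 252pq + 189p + 184pq² + 138pq + 24q²r + 18qr + 140q² + 105q + 180q³ + 135q² - 96qr² - 72r² + 112qr + 84r)(3q - 3 + 3p)    [distributive law]
= (-328pqr - 246pr - 252p²q - 189p² + 390pq + 189p + 184pq² + 24q²r + 130qr + 275q² + 105q + 180q³ - 96qr² - 72r² + 84r)(3q - 3 + 3p)    [combine like terms]
= -984pq²r + 984pqr - 984p²qr - 738pqr + 738pr - 738p²r - 756p²q² + 756p²q - 756p³q - 567p²q + 567p² - 567p³ + 1170pq² - 1170pq + 1170p²q + 567pq - 567p + 567p² + 552pq³ - 552pq² + 552p²q² + 72q³r - 72q²r + 72pq²r + 390q²r - 390qr + 390pqr + 825q³ - 825q² + 825pq² + 315q² - 315q + 315pq + 540q⁴ - 540q³ + 540pq³ - 288q²r² + 288qr² - 288pqr² - 216qr² + 216r² - 216pr² + 252qr - 252r + 252pr    [distributive law]
= -912pq²r + 636pqr - 984p²qr + 990pr - 738p²r - 204p²q² + 1359p²q - 756p³q + 1134p² - 567p³ + 1443pq² - 288pq - 567p + 1092pq³ + 72q³r + 318q²r - 138qr + 285q³ - 510q² - 315q + 540q⁴ - 288q²r² + 72qr² - 288pqr² + 216r² - 216pr² - 252r    [combine like terms]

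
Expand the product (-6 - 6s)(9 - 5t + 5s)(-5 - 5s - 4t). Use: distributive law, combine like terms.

270 + 690s + 66t + 36st - 120t^2 + 570s^2 - 30s^2t - 120st^2 + 150s^3

(-6 - 6s)(9 - 5t + 5s)(-5 - 5s - 4t)
= (-54 + 30t - 30s - 54s + 30st - 30s^2)(-5 - 5s - 4t)    [distributive law]
= (-54 + 30t - 84s + 30st - 30s^2)(-5 - 5s - 4t)    [combine like terms]
= 270 + 270s + 216t - 150t - 150st - 120t^2 + 420s + 420s^2 + 336st - 150st - 150s^2t - 120st^2 + 150s^2 + 150s^3 + 120s^2t    [distributive law]
= 270 + 690s + 66t + 36st - 120t^2 + 570s^2 - 30s^2t - 120st^2 + 150s^3    [combine like terms]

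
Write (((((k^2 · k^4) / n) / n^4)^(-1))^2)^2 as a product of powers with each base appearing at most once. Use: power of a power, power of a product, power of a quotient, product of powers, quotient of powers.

k^(-24)n^20

(((((k^2 · k^4) / n) / n^4)^(-1))^2)^2
= ((((k^2 · k^4) / n) / n^4)^(-1))^4    [power of a power]
= (((k^2 · k^4) / n) / n^4)^(-4)    [power of a power]
= (((k^2 · k^4) / n)^(-4)) / ((n^4)^(-4))    [power of a quotient]
= (((k^2 · k^4)^(-4)) / (n^(-4))) / ((n^4)^(-4))    [power of a quotient]
= ((((k^2)^(-4)) · ((k^4)^(-4))) / (n^(-4))) / ((n^4)^(-4))    [power of a product]
= ((k^(-8) · ((k^4)^(-4))) / (n^(-4))) / ((n^4)^(-4))    [power of a power]
= ((k^(-8) · k^(-16)) / (n^(-4))) / ((n^4)^(-4))    [power of a power]
= (k^(-24) / (n^(-4))) / ((n^4)^(-4))    [product of powers]
= (k^(-24) / n^(-4)) / n^(-16)    [power of a power]
= k^(-24)n^20    [quotient of powers; product of powers]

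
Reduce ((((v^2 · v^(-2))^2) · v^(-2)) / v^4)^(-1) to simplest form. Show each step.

((((v^2 · v^(-2))^2) · v^(-2)) / v^4)^(-1)
= ((((v^2 · v^(-2))^2) · v^(-2))^(-1)) / ((v^4)^(-1))    [power of a quotient]
= ((((v^2 · v^(-2))^2)^(-1)) · ((v^(-2))^(-1))) / ((v^4)^(-1))    [power of a product]
= (((v^2 · v^(-2))^(-2)) · ((v^(-2))^(-1))) / ((v^4)^(-1))    [power of a power]
= ((((v^2)^(-2)) · ((v^(-2))^(-2))) · ((v^(-2))^(-1))) / ((v^4)^(-1))    [power of a product]
= ((v^(-4) · ((v^(-2))^(-2))) · ((v^(-2))^(-1))) / ((v^4)^(-1))    [power of a power]
= ((v^(-4) · v^4) · ((v^(-2))^(-1))) / ((v^4)^(-1))    [power of a power]
= (v^0 · ((v^(-2))^(-1))) / ((v^4)^(-1))    [product of powers]
= (v^0 · v^2) / ((v^4)^(-1))    [power of a power]
= v^2 / ((v^4)^(-1))    [product of powers]
= v^2 / v^(-4)    [power of a power]
= v^6    [quotient of powers]

v^6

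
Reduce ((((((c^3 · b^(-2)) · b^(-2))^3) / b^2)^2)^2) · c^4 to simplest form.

((((((c^3 · b^(-2)) · b^(-2))^3) / b^2)^2)^2) · c^4
= (((((c^3 · b^(-2)) · b^(-2))^3) / b^2)^4) · c^4    [power of a power]
= (((((c^3 · b^(-2)) · b^(-2))^3)^4) / ((b^2)^4)) · c^4    [power of a quotient]
= ((((c^3 · b^(-2)) · b^(-2))^12) / ((b^2)^4)) · c^4    [power of a power]
= ((((c^3 · b^(-2))^12) · ((b^(-2))^12)) / ((b^2)^4)) · c^4    [power of a product]
= (((((c^3)^12) · ((b^(-2))^12)) · ((b^(-2))^12)) / ((b^2)^4)) · c^4    [power of a product]
= (((c^36 · ((b^(-2))^12)) · ((b^(-2))^12)) / ((b^2)^4)) · c^4    [power of a power]
= (((c^36 · b^(-24)) · ((b^(-2))^12)) / ((b^2)^4)) · c^4    [power of a power]
= (((c^36 · b^(-24)) · b^(-24)) / ((b^2)^4)) · c^4    [power of a power]
= (((c^36 · b^(-24)) · b^(-24)) / b^8) · c^4    [power of a power]
= b^(-56)·c^40    [quotient of powers; product of powers]

b^(-56)·c^40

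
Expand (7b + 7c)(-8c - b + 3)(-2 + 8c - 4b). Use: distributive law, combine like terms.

(7b + 7c)(-8c - b + 3)(-2 + 8c - 4b)
= (-56bc - 7b^2 + 21b - 56c^2 - 7bc + 21c)(-2 + 8c - 4b)    [distributive law]
= (-63bc - 7b^2 + 21b - 56c^2 + 21c)(-2 + 8c - 4b)    [combine like terms]
= 126bc - 504bc^2 + 252b^2c + 14b^2 - 56b^2c + 28b^3 - 42b + 168bc - 84b^2 + 112c^2 - 448c^3 + 224bc^2 - 42c + 168c^2 - 84bc    [distributive law]
= 210bc - 280bc^2 + 196b^2c - 70b^2 + 28b^3 - 42b + 280c^2 - 448c^3 - 42c    [combine like terms]

210bc - 280bc^2 + 196b^2c - 70b^2 + 28b^3 - 42b + 280c^2 - 448c^3 - 42c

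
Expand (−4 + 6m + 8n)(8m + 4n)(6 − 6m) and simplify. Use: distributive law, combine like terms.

−192m + 480m^2 − 96n + 624mn − 288m^3 − 528m^2n + 192n^2 − 192mn^2

(−4 + 6m + 8n)(8m + 4n)(6 − 6m)
= (−32m − 16n + 48m^2 + 24mn + 64mn + 32n^2)(6 − 6m)    [distributive law]
= (−32m − 16n + 48m^2 + 88mn + 32n^2)(6 − 6m)    [combine like terms]
= −192m + 192m^2 − 96n + 96mn + 288m^2 − 288m^3 + 528mn − 528m^2n + 192n^2 − 192mn^2    [distributive law]
= −192m + 480m^2 − 96n + 624mn − 288m^3 − 528m^2n + 192n^2 − 192mn^2    [combine like terms]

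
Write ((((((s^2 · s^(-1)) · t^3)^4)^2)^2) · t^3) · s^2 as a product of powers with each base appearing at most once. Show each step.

s^18t^51

((((((s^2 · s^(-1)) · t^3)^4)^2)^2) · t^3) · s^2
= (((((s^2 · s^(-1)) · t^3)^4)^4) · t^3) · s^2    [power of a power]
= ((((s^2 · s^(-1)) · t^3)^16) · t^3) · s^2    [power of a power]
= ((((s^2 · s^(-1))^16) · ((t^3)^16)) · t^3) · s^2    [power of a product]
= (((((s^2)^16) · ((s^(-1))^16)) · ((t^3)^16)) · t^3) · s^2    [power of a product]
= (((s^32 · ((s^(-1))^16)) · ((t^3)^16)) · t^3) · s^2    [power of a power]
= (((s^32 · s^(-16)) · ((t^3)^16)) · t^3) · s^2    [power of a power]
= ((s^16 · ((t^3)^16)) · t^3) · s^2    [product of powers]
= ((s^16 · t^48) · t^3) · s^2    [power of a power]
= s^18t^51    [product of powers]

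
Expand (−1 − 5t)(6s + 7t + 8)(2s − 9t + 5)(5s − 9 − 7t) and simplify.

(−1 − 5t)(6s + 7t + 8)(2s − 9t + 5)(5s − 9 − 7t)
= (−6s − 7t − 8 − 30st − 35t² − 40t)(2s − 9t + 5)(5s − 9 − 7t)    [distributive law]
= (−6s − 47t − 8 − 30st − 35t²)(2s − 9t + 5)(5s − 9 − 7t)    [combine like terms]
= (−12s² + 54st − 30s − 94st + 423t² − 235t − 16s + 72t − 40 − 60s²t + 270st² − 150st − 70st² + 315t³ − 175t²)(5s − 9 − 7t)    [distributive law]
= (−12s² − 190st − 46s + 248t² − 163t − 40 − 60s²t + 200st² + 315t³)(5s − 9 − 7t)    [combine like terms]
= −60s³ + 108s² + 84s²t − 950s²t + 1710st + 1330st² − 230s² + 414s + 322st + 1240st² − 2232t² − 1736t³ − 815st + 1467t + 1141t² − 200s + 360 + 280t − 300s³t + 540s²t + 420s²t² + 1000s²t² − 1800st² − 1400st³ + 1575st³ − 2835t³ − 2205t⁴    [distributive law]
= −60s³ − 122s² − 326s²t + 1217st + 770st² + 214s − 1091t² − 4571t³ + 1747t + 360 − 300s³t + 1420s²t² + 175st³ − 2205t⁴    [combine like terms]

−60s³ − 122s² − 326s²t + 1217st + 770st² + 214s − 1091t² − 4571t³ + 1747t + 360 − 300s³t + 1420s²t² + 175st³ − 2205t⁴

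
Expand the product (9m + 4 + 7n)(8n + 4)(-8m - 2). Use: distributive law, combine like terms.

(9m + 4 + 7n)(8n + 4)(-8m - 2)
= (72mn + 36m + 32n + 16 + 56n^2 + 28n)(-8m - 2)    [distributive law]
= (72mn + 36m + 60n + 16 + 56n^2)(-8m - 2)    [combine like terms]
= -576m^2n - 144mn - 288m^2 - 72m - 480mn - 120n - 128m - 32 - 448mn^2 - 112n^2    [distributive law]
= -576m^2n - 624mn - 288m^2 - 200m - 120n - 32 - 448mn^2 - 112n^2    [combine like terms]

-576m^2n - 624mn - 288m^2 - 200m - 120n - 32 - 448mn^2 - 112n^2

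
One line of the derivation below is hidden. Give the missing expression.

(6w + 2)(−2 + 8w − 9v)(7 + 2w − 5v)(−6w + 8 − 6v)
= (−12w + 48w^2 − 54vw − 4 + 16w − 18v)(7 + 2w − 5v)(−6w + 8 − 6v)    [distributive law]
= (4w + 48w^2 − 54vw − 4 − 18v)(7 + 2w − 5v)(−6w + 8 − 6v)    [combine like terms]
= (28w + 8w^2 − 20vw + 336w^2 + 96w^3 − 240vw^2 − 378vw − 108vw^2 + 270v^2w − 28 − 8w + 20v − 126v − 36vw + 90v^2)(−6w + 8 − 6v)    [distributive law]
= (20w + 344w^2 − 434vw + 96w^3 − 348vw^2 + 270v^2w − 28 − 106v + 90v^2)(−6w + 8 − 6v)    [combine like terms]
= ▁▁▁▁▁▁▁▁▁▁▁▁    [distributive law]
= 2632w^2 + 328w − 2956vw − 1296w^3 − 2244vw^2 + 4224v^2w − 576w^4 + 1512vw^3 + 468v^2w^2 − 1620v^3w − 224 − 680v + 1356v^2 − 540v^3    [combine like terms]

Applying distributive law to the line above:

−120w^2 + 160w − 120vw − 2064w^3 + 2752w^2 − 2064vw^2 + 2604vw^2 − 3472vw + 2604v^2w − 576w^4 + 768w^3 − 576vw^3 + 2088vw^3 − 2784vw^2 + 2088v^2w^2 − 1620v^2w^2 + 2160v^2w − 1620v^3w + 168w − 224 + 168v + 636vw − 848v + 636v^2 − 540v^2w + 720v^2 − 540v^3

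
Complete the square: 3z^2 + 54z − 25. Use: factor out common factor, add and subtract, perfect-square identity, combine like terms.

3z^2 + 54z − 25
= 3(z^2 + 18z) − 25    [factor out 3 from the z-terms]
= 3(z^2 + 18z + 81 − 81) − 25    [add and subtract 81 inside the bracket]
= 3(z + 9)^2 − 243 − 25    [perfect-square identity]
= 3(z + 9)^2 − 268    [combine constants]

3(z + 9)^2 − 268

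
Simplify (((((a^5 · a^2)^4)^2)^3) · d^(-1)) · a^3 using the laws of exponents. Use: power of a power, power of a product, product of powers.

a^171d^(-1)

(((((a^5 · a^2)^4)^2)^3) · d^(-1)) · a^3
= ((((a^5 · a^2)^4)^6) · d^(-1)) · a^3    [power of a power]
= (((a^5 · a^2)^24) · d^(-1)) · a^3    [power of a power]
= ((((a^5)^24) · ((a^2)^24)) · d^(-1)) · a^3    [power of a product]
= ((a^120 · ((a^2)^24)) · d^(-1)) · a^3    [power of a power]
= ((a^120 · a^48) · d^(-1)) · a^3    [power of a power]
= (a^168 · d^(-1)) · a^3    [product of powers]
= a^171d^(-1)    [product of powers]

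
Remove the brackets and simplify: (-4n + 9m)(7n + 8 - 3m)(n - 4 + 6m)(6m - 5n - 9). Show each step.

(-4n + 9m)(7n + 8 - 3m)(n - 4 + 6m)(6m - 5n - 9)
= (-28n² - 32n + 12mn + 63mn + 72m - 27m²)(n - 4 + 6m)(6m - 5n - 9)    [distributive law]
= (-28n² - 32n + 75mn + 72m - 27m²)(n - 4 + 6m)(6m - 5n - 9)    [combine like terms]
= (-28n³ + 112n² - 168mn² - 32n² + 128n - 192mn + 75mn² - 300mn + 450m²n + 72mn - 288m + 432m² - 27m²n + 108m² - 162m³)(6m - 5n - 9)    [distributive law]
= (-28n³ + 80n² - 93mn² + 128n - 420mn + 423m²n - 288m + 540m² - 162m³)(6m - 5n - 9)    [combine like terms]
= -168mn³ + 140n⁴ + 252n³ + 480mn² - 400n³ - 720n² - 558m²n² + 465mn³ + 837mn² + 768mn - 640n² - 1152n - 2520m²n + 2100mn² + 3780mn + 2538m³n - 2115m²n² - 3807m²n - 1728m² + 1440mn + 2592m + 3240m³ - 2700m²n - 4860m² - 972m⁴ + 810m³n + 1458m³    [distributive law]
= 297mn³ + 140n⁴ - 148n³ + 3417mn² - 1360n² - 2673m²n² + 5988mn - 1152n - 9027m²n + 3348m³n - 6588m² + 2592m + 4698m³ - 972m⁴    [combine like terms]

297mn³ + 140n⁴ - 148n³ + 3417mn² - 1360n² - 2673m²n² + 5988mn - 1152n - 9027m²n + 3348m³n - 6588m² + 2592m + 4698m³ - 972m⁴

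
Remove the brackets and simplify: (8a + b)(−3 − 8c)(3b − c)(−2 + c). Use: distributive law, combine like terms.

144ab + 312abc − 48ac − 104ac^2 − 192abc^2 + 64ac^3 + 18b^2 + 39b^2c − 6bc − 13bc^2 − 24b^2c^2 + 8bc^3

(8a + b)(−3 − 8c)(3b − c)(−2 + c)
= (−24a − 64ac − 3b − 8bc)(3b − c)(−2 + c)    [distributive law]
= (−72ab + 24ac − 192abc + 64ac^2 − 9b^2 + 3bc − 24b^2c + 8bc^2)(−2 + c)    [distributive law]
= 144ab − 72abc − 48ac + 24ac^2 + 384abc − 192abc^2 − 128ac^2 + 64ac^3 + 18b^2 − 9b^2c − 6bc + 3bc^2 + 48b^2c − 24b^2c^2 − 16bc^2 + 8bc^3    [distributive law]
= 144ab + 312abc − 48ac − 104ac^2 − 192abc^2 + 64ac^3 + 18b^2 + 39b^2c − 6bc − 13bc^2 − 24b^2c^2 + 8bc^3    [combine like terms]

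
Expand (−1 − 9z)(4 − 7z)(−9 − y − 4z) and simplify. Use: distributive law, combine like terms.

(−1 − 9z)(4 − 7z)(−9 − y − 4z)
= (−4 + 7z − 36z + 63z^2)(−9 − y − 4z)    [distributive law]
= (−4 − 29z + 63z^2)(−9 − y − 4z)    [combine like terms]
= 36 + 4y + 16z + 261z + 29yz + 116z^2 − 567z^2 − 63yz^2 − 252z^3    [distributive law]
= 36 + 4y + 277z + 29yz − 451z^2 − 63yz^2 − 252z^3    [combine like terms]

36 + 4y + 277z + 29yz − 451z^2 − 63yz^2 − 252z^3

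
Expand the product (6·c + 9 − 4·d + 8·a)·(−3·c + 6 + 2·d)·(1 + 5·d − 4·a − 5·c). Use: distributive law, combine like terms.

−63·c^2 − 210·c^2·d + 192·a·c^2 + 90·c^3 − 261·c + 99·c·d − 300·a·c + 160·c·d^2 − 296·a·c·d + 54 + 264·d − 168·a − 38·d^2 + 280·a·d − 40·d^3 + 112·a·d^2 + 96·a^2·c − 192·a^2 − 64·a^2·d

(6·c + 9 − 4·d + 8·a)·(−3·c + 6 + 2·d)·(1 + 5·d − 4·a − 5·c)
= (−18·c^2 + 36·c + 12·c·d − 27·c + 54 + 18·d + 12·c·d − 24·d − 8·d^2 − 24·a·c + 48·a + 16·a·d)·(1 + 5·d − 4·a − 5·c)    [distributive law]
= (−18·c^2 + 9·c + 24·c·d + 54 − 6·d − 8·d^2 − 24·a·c + 48·a + 16·a·d)·(1 + 5·d − 4·a − 5·c)    [combine like terms]
= −18·c^2 − 90·c^2·d + 72·a·c^2 + 90·c^3 + 9·c + 45·c·d − 36·a·c − 45·c^2 + 24·c·d + 120·c·d^2 − 96·a·c·d − 120·c^2·d + 54 + 270·d − 216·a − 270·c − 6·d − 30·d^2 + 24·a·d + 30·c·d − 8·d^2 − 40·d^3 + 32·a·d^2 + 40·c·d^2 − 24·a·c − 120·a·c·d + 96·a^2·c + 120·a·c^2 + 48·a + 240·a·d − 192·a^2 − 240·a·c + 16·a·d + 80·a·d^2 − 64·a^2·d − 80·a·c·d    [distributive law]
= −63·c^2 − 210·c^2·d + 192·a·c^2 + 90·c^3 − 261·c + 99·c·d − 300·a·c + 160·c·d^2 − 296·a·c·d + 54 + 264·d − 168·a − 38·d^2 + 280·a·d − 40·d^3 + 112·a·d^2 + 96·a^2·c − 192·a^2 − 64·a^2·d    [combine like terms]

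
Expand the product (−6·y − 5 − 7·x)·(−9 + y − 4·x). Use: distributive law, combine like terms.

(−6·y − 5 − 7·x)·(−9 + y − 4·x)
= 54·y − 6·y^2 + 24·x·y + 45 − 5·y + 20·x + 63·x − 7·x·y + 28·x^2    [distributive law]
= 49·y − 6·y^2 + 17·x·y + 45 + 83·x + 28·x^2    [combine like terms]

49·y − 6·y^2 + 17·x·y + 45 + 83·x + 28·x^2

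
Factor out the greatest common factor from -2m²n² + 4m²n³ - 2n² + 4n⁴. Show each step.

-2m²n² + 4m²n³ - 2n² + 4n⁴
= 2(-m²n² + 2m²n³ - n² + 2n⁴)    [factor out 2]
= 2n²(-m² + 2m²n - 1 + 2n²)    [factor out n²]

2n²(-m² + 2m²n - 1 + 2n²)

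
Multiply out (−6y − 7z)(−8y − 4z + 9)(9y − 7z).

(−6y − 7z)(−8y − 4z + 9)(9y − 7z)
= (48y² + 24yz − 54y + 56yz + 28z² − 63z)(9y − 7z)    [distributive law]
= (48y² + 80yz − 54y + 28z² − 63z)(9y − 7z)    [combine like terms]
= 432y³ − 336y²z + 720y²z − 560yz² − 486y² + 378yz + 252yz² − 196z³ − 567yz + 441z²    [distributive law]
= 432y³ + 384y²z − 308yz² − 486y² − 189yz − 196z³ + 441z²    [combine like terms]

432y³ + 384y²z − 308yz² − 486y² − 189yz − 196z³ + 441z²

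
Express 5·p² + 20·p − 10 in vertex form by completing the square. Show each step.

5(p + 2)² − 30

5·p² + 20·p − 10
= 5(p² + 4·p) − 10    [factor out 5 from the p-terms]
= 5(p² + 4·p + 4 − 4) − 10    [add and subtract 4 inside the bracket]
= 5(p + 2)² − 20 − 10    [perfect-square identity]
= 5(p + 2)² − 30    [combine constants]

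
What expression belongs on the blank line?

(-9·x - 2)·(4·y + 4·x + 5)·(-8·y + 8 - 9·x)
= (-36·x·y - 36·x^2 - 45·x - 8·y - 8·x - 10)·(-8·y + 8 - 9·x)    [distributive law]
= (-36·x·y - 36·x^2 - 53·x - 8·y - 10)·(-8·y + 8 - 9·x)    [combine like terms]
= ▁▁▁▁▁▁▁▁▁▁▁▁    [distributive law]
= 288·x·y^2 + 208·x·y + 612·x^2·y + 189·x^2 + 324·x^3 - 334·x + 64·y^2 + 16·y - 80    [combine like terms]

By distributive law:

288·x·y^2 - 288·x·y + 324·x^2·y + 288·x^2·y - 288·x^2 + 324·x^3 + 424·x·y - 424·x + 477·x^2 + 64·y^2 - 64·y + 72·x·y + 80·y - 80 + 90·x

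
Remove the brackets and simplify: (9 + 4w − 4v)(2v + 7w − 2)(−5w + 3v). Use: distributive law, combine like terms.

(9 + 4w − 4v)(2v + 7w − 2)(−5w + 3v)
= (18v + 63w − 18 + 8vw + 28w² − 8w − 8v² − 28vw + 8v)(−5w + 3v)    [distributive law]
= (26v + 55w − 18 − 20vw + 28w² − 8v²)(−5w + 3v)    [combine like terms]
= −130vw + 78v² − 275w² + 165vw + 90w − 54v + 100vw² − 60v²w − 140w³ + 84vw² + 40v²w − 24v³    [distributive law]
= 35vw + 78v² − 275w² + 90w − 54v + 184vw² − 20v²w − 140w³ − 24v³    [combine like terms]

35vw + 78v² − 275w² + 90w − 54v + 184vw² − 20v²w − 140w³ − 24v³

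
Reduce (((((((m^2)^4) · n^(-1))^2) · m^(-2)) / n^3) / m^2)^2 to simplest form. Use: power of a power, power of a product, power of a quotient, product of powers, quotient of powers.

m^24n^(-10)

(((((((m^2)^4) · n^(-1))^2) · m^(-2)) / n^3) / m^2)^2
= (((((((m^2)^4) · n^(-1))^2) · m^(-2)) / n^3)^2) / ((m^2)^2)    [power of a quotient]
= (((((((m^2)^4) · n^(-1))^2) · m^(-2))^2) / ((n^3)^2)) / ((m^2)^2)    [power of a quotient]
= (((((((m^2)^4) · n^(-1))^2)^2) · ((m^(-2))^2)) / ((n^3)^2)) / ((m^2)^2)    [power of a product]
= ((((((m^2)^4) · n^(-1))^4) · ((m^(-2))^2)) / ((n^3)^2)) / ((m^2)^2)    [power of a power]
= ((((((m^2)^4)^4) · ((n^(-1))^4)) · ((m^(-2))^2)) / ((n^3)^2)) / ((m^2)^2)    [power of a product]
= (((((m^2)^16) · ((n^(-1))^4)) · ((m^(-2))^2)) / ((n^3)^2)) / ((m^2)^2)    [power of a power]
= (((m^32 · ((n^(-1))^4)) · ((m^(-2))^2)) / ((n^3)^2)) / ((m^2)^2)    [power of a power]
= (((m^32 · n^(-4)) · ((m^(-2))^2)) / ((n^3)^2)) / ((m^2)^2)    [power of a power]
= (((m^32 · n^(-4)) · m^(-4)) / ((n^3)^2)) / ((m^2)^2)    [power of a power]
= (((m^32 · n^(-4)) · m^(-4)) / n^6) / ((m^2)^2)    [power of a power]
= (((m^32 · n^(-4)) · m^(-4)) / n^6) / m^4    [power of a power]
= m^24n^(-10)    [quotient of powers; product of powers]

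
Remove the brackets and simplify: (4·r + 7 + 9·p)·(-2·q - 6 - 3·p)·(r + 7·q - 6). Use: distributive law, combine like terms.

(4·r + 7 + 9·p)·(-2·q - 6 - 3·p)·(r + 7·q - 6)
= (-8·q·r - 24·r - 12·p·r - 14·q - 42 - 21·p - 18·p·q - 54·p - 27·p^2)·(r + 7·q - 6)    [distributive law]
= (-8·q·r - 24·r - 12·p·r - 14·q - 42 - 75·p - 18·p·q - 27·p^2)·(r + 7·q - 6)    [combine like terms]
= -8·q·r^2 - 56·q^2·r + 48·q·r - 24·r^2 - 168·q·r + 144·r - 12·p·r^2 - 84·p·q·r + 72·p·r - 14·q·r - 98·q^2 + 84·q - 42·r - 294·q + 252 - 75·p·r - 525·p·q + 450·p - 18·p·q·r - 126·p·q^2 + 108·p·q - 27·p^2·r - 189·p^2·q + 162·p^2    [distributive law]
= -8·q·r^2 - 56·q^2·r - 134·q·r - 24·r^2 + 102·r - 12·p·r^2 - 102·p·q·r - 3·p·r - 98·q^2 - 210·q + 252 - 417·p·q + 450·p - 126·p·q^2 - 27·p^2·r - 189·p^2·q + 162·p^2    [combine like terms]

-8·q·r^2 - 56·q^2·r - 134·q·r - 24·r^2 + 102·r - 12·p·r^2 - 102·p·q·r - 3·p·r - 98·q^2 - 210·q + 252 - 417·p·q + 450·p - 126·p·q^2 - 27·p^2·r - 189·p^2·q + 162·p^2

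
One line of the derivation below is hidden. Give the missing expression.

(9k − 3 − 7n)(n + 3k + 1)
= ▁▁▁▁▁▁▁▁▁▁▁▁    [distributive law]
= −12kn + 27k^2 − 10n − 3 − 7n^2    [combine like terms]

Applying distributive law to the line above:

9kn + 27k^2 + 9k − 3n − 9k − 3 − 7n^2 − 21kn − 7n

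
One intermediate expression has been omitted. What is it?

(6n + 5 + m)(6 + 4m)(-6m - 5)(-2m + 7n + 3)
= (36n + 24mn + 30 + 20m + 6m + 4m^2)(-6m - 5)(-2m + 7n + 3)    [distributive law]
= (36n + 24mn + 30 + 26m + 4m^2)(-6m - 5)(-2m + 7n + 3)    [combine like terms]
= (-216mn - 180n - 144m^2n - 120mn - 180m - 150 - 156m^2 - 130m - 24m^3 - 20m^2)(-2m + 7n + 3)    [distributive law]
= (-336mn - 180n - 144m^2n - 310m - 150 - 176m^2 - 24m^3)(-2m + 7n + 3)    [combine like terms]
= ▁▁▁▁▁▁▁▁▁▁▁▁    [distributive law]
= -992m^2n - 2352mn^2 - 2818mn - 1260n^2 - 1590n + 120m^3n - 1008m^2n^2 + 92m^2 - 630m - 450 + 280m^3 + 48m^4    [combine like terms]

Applying distributive law to the line above:

672m^2n - 2352mn^2 - 1008mn + 360mn - 1260n^2 - 540n + 288m^3n - 1008m^2n^2 - 432m^2n + 620m^2 - 2170mn - 930m + 300m - 1050n - 450 + 352m^3 - 1232m^2n - 528m^2 + 48m^4 - 168m^3n - 72m^3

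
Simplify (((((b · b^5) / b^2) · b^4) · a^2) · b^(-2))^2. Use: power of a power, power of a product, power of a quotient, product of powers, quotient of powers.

(((((b · b^5) / b^2) · b^4) · a^2) · b^(-2))^2
= (((((b · b^5) / b^2) · b^4) · a^2)^2) · ((b^(-2))^2)    [power of a product]
= (((((b · b^5) / b^2) · b^4)^2) · ((a^2)^2)) · ((b^(-2))^2)    [power of a product]
= (((((b · b^5) / b^2)^2) · ((b^4)^2)) · ((a^2)^2)) · ((b^(-2))^2)    [power of a product]
= (((((b · b^5)^2) / ((b^2)^2)) · ((b^4)^2)) · ((a^2)^2)) · ((b^(-2))^2)    [power of a quotient]
= (((((b^2) · ((b^5)^2)) / ((b^2)^2)) · ((b^4)^2)) · ((a^2)^2)) · ((b^(-2))^2)    [power of a product]
= ((((b^2 · b^10) / ((b^2)^2)) · ((b^4)^2)) · ((a^2)^2)) · ((b^(-2))^2)    [power of a power]
= (((b^12 / ((b^2)^2)) · ((b^4)^2)) · ((a^2)^2)) · ((b^(-2))^2)    [product of powers]
= (((b^12 / b^4) · ((b^4)^2)) · ((a^2)^2)) · ((b^(-2))^2)    [power of a power]
= ((b^8 · ((b^4)^2)) · ((a^2)^2)) · ((b^(-2))^2)    [quotient of powers]
= ((b^8 · b^8) · ((a^2)^2)) · ((b^(-2))^2)    [power of a power]
= (b^16 · ((a^2)^2)) · ((b^(-2))^2)    [product of powers]
= (b^16 · a^4) · ((b^(-2))^2)    [power of a power]
= (b^16 · a^4) · b^(-4)    [power of a power]
= a^4·b^12    [product of powers]

a^4·b^12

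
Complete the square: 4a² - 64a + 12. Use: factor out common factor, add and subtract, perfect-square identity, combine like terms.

4a² - 64a + 12
= 4(a² - 16a) + 12    [factor out 4 from the a-terms]
= 4(a² - 16a + 64 - 64) + 12    [add and subtract 64 inside the bracket]
= 4(a - 8)² - 256 + 12    [perfect-square identity]
= 4(a - 8)² - 244    [combine constants]

4(a - 8)² - 244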